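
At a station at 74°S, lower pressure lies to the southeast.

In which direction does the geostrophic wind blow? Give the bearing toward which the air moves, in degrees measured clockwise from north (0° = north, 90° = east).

045°

The pressure-gradient force points toward the southeast (bearing 135°).
Geostrophic balance: in the Southern Hemisphere the Coriolis force deflects motion to the left, so the geostrophic wind blows 90° to the left of the pressure-gradient force (low pressure on the right).
Rotating 135° by 90° counterclockwise gives 045° — the wind blows toward the northeast.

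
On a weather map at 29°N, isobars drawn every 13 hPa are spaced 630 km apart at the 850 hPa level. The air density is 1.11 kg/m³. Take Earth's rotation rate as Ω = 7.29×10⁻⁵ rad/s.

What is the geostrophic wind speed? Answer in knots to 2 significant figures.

Coriolis parameter at 29°N:
f = 2Ω sin φ = 2 × 7.29×10⁻⁵ × sin 29° = 7.07×10⁻⁵ s⁻¹
Pressure gradient: |∂P/∂n| = 1300 Pa / 630000 m = 2.06×10⁻³ Pa/m
Geostrophic balance (pressure-gradient force = Coriolis force):
V_g = (1/(fρ)) |∂P/∂n| = 2.06×10⁻³ / (7.07×10⁻⁵ × 1.11) = 26.3 m/s
Converting: 26.3 m/s × 1.944 = 51 knots

51 knots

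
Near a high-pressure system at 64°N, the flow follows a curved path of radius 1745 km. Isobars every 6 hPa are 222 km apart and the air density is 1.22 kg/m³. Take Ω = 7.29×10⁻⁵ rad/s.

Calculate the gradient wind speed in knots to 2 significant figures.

Coriolis parameter at 64°N:
f = 2Ω sin φ = 2 × 7.29×10⁻⁵ × sin 64° = 1.31×10⁻⁴ s⁻¹
Pressure gradient: |∂P/∂n| = 600 Pa / 222000 m = 2.70×10⁻³ Pa/m
Geostrophic speed: V_g = |∂P/∂n|/(fρ) = 2.70×10⁻³/(1.31×10⁻⁴ × 1.22) = 16.9 m/s
Around a high, pressure-gradient force acts outward with centrifugal, so Coriolis balances both:
fV = (1/ρ)|∂P/∂n| + V²/R  →  V² − fR·V + fR·V_g = 0
With fR = 1.31×10⁻⁴ × 1745×10³ m = 229 m/s:
V = [fR − √((fR)² − 4 fR V_g)]/2 = [229 − √(229² − 4×229×16.9)]/2 = 18.4 m/s
Supergeostrophic (V > V_g = 16.9 m/s), as expected around a high.
Converting: 18.4 m/s × 1.944 = 36 knots

36 knots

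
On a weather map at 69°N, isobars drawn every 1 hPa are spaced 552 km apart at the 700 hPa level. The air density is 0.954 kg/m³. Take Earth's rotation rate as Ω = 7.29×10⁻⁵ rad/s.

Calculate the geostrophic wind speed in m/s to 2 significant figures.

Coriolis parameter at 69°N:
f = 2Ω sin φ = 2 × 7.29×10⁻⁵ × sin 69° = 1.36×10⁻⁴ s⁻¹
Pressure gradient: |∂P/∂n| = 100 Pa / 552000 m = 1.81×10⁻⁴ Pa/m
Geostrophic balance (pressure-gradient force = Coriolis force):
V_g = (1/(fρ)) |∂P/∂n| = 1.81×10⁻⁴ / (1.36×10⁻⁴ × 0.954) = 1.40 m/s

1.4 m/s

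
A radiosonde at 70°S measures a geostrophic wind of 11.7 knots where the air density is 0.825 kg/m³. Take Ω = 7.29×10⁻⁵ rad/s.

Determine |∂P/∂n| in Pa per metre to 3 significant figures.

Coriolis parameter at 70°S:
f = 2Ω sin φ = 2 × 7.29×10⁻⁵ × sin 70° = 1.37×10⁻⁴ s⁻¹
Wind speed in SI: 11.7 knots = 6.02 m/s
Geostrophic balance rearranged: |∂P/∂n| = f ρ V_g
|∂P/∂n| = 1.37×10⁻⁴ × 0.825 × 6.02 = 6.80×10⁻⁴ Pa/m

6.80×10⁻⁴ Pa/m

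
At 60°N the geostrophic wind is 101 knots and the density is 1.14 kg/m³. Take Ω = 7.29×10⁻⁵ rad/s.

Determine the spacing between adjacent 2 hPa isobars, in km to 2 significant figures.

27 km

Coriolis parameter at 60°N:
f = 2Ω sin φ = 2 × 7.29×10⁻⁵ × sin 60° = 1.26×10⁻⁴ s⁻¹
Wind speed in SI: 101 knots = 52.0 m/s
Geostrophic balance rearranged: |∂P/∂n| = f ρ V_g
|∂P/∂n| = 1.26×10⁻⁴ × 1.14 × 52.0 = 7.48×10⁻³ Pa/m
Isobar spacing: Δn = ΔP/|∂P/∂n| = 200 Pa / 7.48×10⁻³ Pa/m = 26741 m ≈ 27 km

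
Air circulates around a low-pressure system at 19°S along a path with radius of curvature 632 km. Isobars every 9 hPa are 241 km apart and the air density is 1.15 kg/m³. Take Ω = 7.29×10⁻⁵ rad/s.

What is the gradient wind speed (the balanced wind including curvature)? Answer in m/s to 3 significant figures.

32.7 m/s

Coriolis parameter at 19°S:
f = 2Ω sin φ = 2 × 7.29×10⁻⁵ × sin 19° = 4.75×10⁻⁵ s⁻¹
Pressure gradient: |∂P/∂n| = 900 Pa / 241000 m = 3.73×10⁻³ Pa/m
Geostrophic speed: V_g = |∂P/∂n|/(fρ) = 3.73×10⁻³/(4.75×10⁻⁵ × 1.15) = 68.4 m/s
Around a low, centrifugal force acts outward with Coriolis, so pressure-gradient force balances both:
(1/ρ)|∂P/∂n| = fV + V²/R  →  V² + fR·V − fR·V_g = 0
With fR = 4.75×10⁻⁵ × 632×10³ m = 30.0 m/s:
V = [−fR + √((fR)² + 4 fR V_g)]/2 = [−30.0 + √(30.0² + 4×30.0×68.4)]/2 = 32.7 m/s
Subgeostrophic (V < V_g = 68.4 m/s), as expected around a low.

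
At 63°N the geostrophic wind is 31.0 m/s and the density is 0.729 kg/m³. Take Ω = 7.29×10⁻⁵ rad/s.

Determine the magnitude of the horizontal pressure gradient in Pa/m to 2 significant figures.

Coriolis parameter at 63°N:
f = 2Ω sin φ = 2 × 7.29×10⁻⁵ × sin 63° = 1.30×10⁻⁴ s⁻¹
Geostrophic balance rearranged: |∂P/∂n| = f ρ V_g
|∂P/∂n| = 1.30×10⁻⁴ × 0.729 × 31.0 = 2.94×10⁻³ Pa/m

2.9×10⁻³ Pa/m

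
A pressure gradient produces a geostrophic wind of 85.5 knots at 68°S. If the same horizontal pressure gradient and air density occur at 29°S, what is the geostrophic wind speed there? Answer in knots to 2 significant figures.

160 knots

With the same pressure gradient and density, V_g ∝ 1/f ∝ 1/sin φ.
V₂ = V₁ · sin φ₁ / sin φ₂ = 85.5 × sin 68° / sin 29°
V₂ = 85.5 × 0.9272/0.4848 = 160 knots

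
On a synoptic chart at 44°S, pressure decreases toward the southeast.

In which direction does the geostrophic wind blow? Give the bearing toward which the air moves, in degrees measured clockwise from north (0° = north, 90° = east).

045°

The pressure-gradient force points toward the southeast (bearing 135°).
Geostrophic balance: in the Southern Hemisphere the Coriolis force deflects motion to the left, so the geostrophic wind blows 90° to the left of the pressure-gradient force (low pressure on the right).
Rotating 135° by 90° counterclockwise gives 045° — the wind blows toward the northeast.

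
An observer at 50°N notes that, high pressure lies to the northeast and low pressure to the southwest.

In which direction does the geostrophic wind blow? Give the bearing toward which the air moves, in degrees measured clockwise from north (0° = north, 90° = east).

315°

The pressure-gradient force points toward the southwest (bearing 225°).
Geostrophic balance: in the Northern Hemisphere the Coriolis force deflects motion to the right, so the geostrophic wind blows 90° to the right of the pressure-gradient force (low pressure on the left).
Rotating 225° by 90° clockwise gives 315° — the wind blows toward the northwest.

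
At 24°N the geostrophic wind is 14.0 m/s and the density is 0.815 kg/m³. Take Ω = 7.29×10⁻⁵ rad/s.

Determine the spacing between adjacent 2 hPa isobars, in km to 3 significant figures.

Coriolis parameter at 24°N:
f = 2Ω sin φ = 2 × 7.29×10⁻⁵ × sin 24° = 5.93×10⁻⁵ s⁻¹
Geostrophic balance rearranged: |∂P/∂n| = f ρ V_g
|∂P/∂n| = 5.93×10⁻⁵ × 0.815 × 14.0 = 6.77×10⁻⁴ Pa/m
Isobar spacing: Δn = ΔP/|∂P/∂n| = 200 Pa / 6.77×10⁻⁴ Pa/m = 295579 m ≈ 296 km

296 km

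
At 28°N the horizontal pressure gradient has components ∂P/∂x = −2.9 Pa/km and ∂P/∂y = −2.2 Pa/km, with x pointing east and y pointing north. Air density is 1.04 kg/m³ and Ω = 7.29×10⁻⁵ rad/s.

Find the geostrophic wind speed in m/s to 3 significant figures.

51.1 m/s

Coriolis parameter at 28°N:
f = 2Ω sin φ = 2 × 7.29×10⁻⁵ × sin 28° = 6.84×10⁻⁵ s⁻¹
Component geostrophic relations (x east, y north):
u_g = −(1/(fρ)) ∂P/∂y,  v_g = (1/(fρ)) ∂P/∂x
u_g = −(−2.2×10⁻³)/(6.84×10⁻⁵ × 1.04) = 30.9 m/s;  v_g = (−2.9×10⁻³)/(6.84×10⁻⁵ × 1.04) = −40.7 m/s
|V_g| = √(u_g² + v_g²) = 51.1 m/s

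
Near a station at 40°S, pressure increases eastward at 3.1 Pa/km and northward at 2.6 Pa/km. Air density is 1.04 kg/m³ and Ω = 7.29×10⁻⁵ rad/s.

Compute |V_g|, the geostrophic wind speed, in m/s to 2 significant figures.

Coriolis parameter at 40°S:
f = 2Ω sin φ = 2 × 7.29×10⁻⁵ × sin 40° = 9.37×10⁻⁵ s⁻¹
In the Southern Hemisphere f is negative: f = −9.37×10⁻⁵ s⁻¹.
Component geostrophic relations (x east, y north):
u_g = −(1/(fρ)) ∂P/∂y,  v_g = (1/(fρ)) ∂P/∂x
u_g = −(2.6×10⁻³)/(−9.37×10⁻⁵ × 1.04) = 26.7 m/s;  v_g = (3.1×10⁻³)/(−9.37×10⁻⁵ × 1.04) = −31.8 m/s
|V_g| = √(u_g² + v_g²) = 41.5 m/s

42 m/s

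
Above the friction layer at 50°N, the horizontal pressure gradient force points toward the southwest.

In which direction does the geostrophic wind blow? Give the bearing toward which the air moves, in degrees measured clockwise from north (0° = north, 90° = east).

The pressure-gradient force points toward the southwest (bearing 225°).
Geostrophic balance: in the Northern Hemisphere the Coriolis force deflects motion to the right, so the geostrophic wind blows 90° to the right of the pressure-gradient force (low pressure on the left).
Rotating 225° by 90° clockwise gives 315° — the wind blows toward the northwest.

315°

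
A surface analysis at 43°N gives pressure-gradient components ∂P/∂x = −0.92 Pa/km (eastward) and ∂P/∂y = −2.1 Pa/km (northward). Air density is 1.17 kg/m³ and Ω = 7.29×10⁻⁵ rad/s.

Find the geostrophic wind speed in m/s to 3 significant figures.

Coriolis parameter at 43°N:
f = 2Ω sin φ = 2 × 7.29×10⁻⁵ × sin 43° = 9.94×10⁻⁵ s⁻¹
Component geostrophic relations (x east, y north):
u_g = −(1/(fρ)) ∂P/∂y,  v_g = (1/(fρ)) ∂P/∂x
u_g = −(−2.1×10⁻³)/(9.94×10⁻⁵ × 1.17) = 18.1 m/s;  v_g = (−0.92×10⁻³)/(9.94×10⁻⁵ × 1.17) = −7.91 m/s
|V_g| = √(u_g² + v_g²) = 19.7 m/s

19.7 m/s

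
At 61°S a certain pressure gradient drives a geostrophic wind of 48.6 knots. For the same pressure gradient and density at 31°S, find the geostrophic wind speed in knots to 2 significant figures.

83 knots

With the same pressure gradient and density, V_g ∝ 1/f ∝ 1/sin φ.
V₂ = V₁ · sin φ₁ / sin φ₂ = 48.6 × sin 61° / sin 31°
V₂ = 48.6 × 0.8746/0.5150 = 83 knots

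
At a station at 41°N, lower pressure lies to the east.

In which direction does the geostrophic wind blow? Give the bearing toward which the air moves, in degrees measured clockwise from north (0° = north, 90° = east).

The pressure-gradient force points toward the east (bearing 090°).
Geostrophic balance: in the Northern Hemisphere the Coriolis force deflects motion to the right, so the geostrophic wind blows 90° to the right of the pressure-gradient force (low pressure on the left).
Rotating 090° by 90° clockwise gives 180° — the wind blows toward the south.

180°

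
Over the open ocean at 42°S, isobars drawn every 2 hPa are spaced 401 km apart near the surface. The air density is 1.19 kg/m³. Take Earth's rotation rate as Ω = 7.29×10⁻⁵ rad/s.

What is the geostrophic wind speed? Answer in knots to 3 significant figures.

Coriolis parameter at 42°S:
f = 2Ω sin φ = 2 × 7.29×10⁻⁵ × sin 42° = 9.76×10⁻⁵ s⁻¹
Pressure gradient: |∂P/∂n| = 200 Pa / 401000 m = 4.99×10⁻⁴ Pa/m
Geostrophic balance (pressure-gradient force = Coriolis force):
V_g = (1/(fρ)) |∂P/∂n| = 4.99×10⁻⁴ / (9.76×10⁻⁵ × 1.19) = 4.30 m/s
Converting: 4.30 m/s × 1.944 = 8.35 knots

8.35 knots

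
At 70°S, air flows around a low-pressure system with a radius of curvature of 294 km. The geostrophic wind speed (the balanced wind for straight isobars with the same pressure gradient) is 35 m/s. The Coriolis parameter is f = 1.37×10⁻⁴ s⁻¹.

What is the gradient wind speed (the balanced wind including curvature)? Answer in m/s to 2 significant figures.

22 m/s

Around a low, centrifugal force acts outward with Coriolis, so pressure-gradient force balances both:
(1/ρ)|∂P/∂n| = fV + V²/R  →  V² + fR·V − fR·V_g = 0
With fR = 1.37×10⁻⁴ × 294×10³ m = 40.3 m/s:
V = [−fR + √((fR)² + 4 fR V_g)]/2 = [−40.3 + √(40.3² + 4×40.3×35)]/2 = 22.5 m/s
Subgeostrophic (V < V_g = 35 m/s), as expected around a low.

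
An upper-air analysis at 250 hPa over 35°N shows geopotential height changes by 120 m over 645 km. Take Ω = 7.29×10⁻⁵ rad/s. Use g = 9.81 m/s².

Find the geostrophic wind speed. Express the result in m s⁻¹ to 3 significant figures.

Coriolis parameter at 35°N:
f = 2Ω sin φ = 2 × 7.29×10⁻⁵ × sin 35° = 8.36×10⁻⁵ s⁻¹
Height gradient: |∂Z/∂n| = 120 m / 645000 m = 1.86×10⁻⁴
On a pressure surface, geostrophic balance gives V_g = (g/f)|∂Z/∂n|:
V_g = 9.81 × 1.86×10⁻⁴ / 8.36×10⁻⁵ = 21.8 m/s

21.8 m s⁻¹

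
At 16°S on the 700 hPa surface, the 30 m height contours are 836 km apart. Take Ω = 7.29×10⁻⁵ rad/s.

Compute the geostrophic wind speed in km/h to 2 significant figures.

32 km/h

Coriolis parameter at 16°S:
f = 2Ω sin φ = 2 × 7.29×10⁻⁵ × sin 16° = 4.02×10⁻⁵ s⁻¹
Height gradient: |∂Z/∂n| = 30 m / 836000 m = 3.59×10⁻⁵
On a pressure surface, geostrophic balance gives V_g = (g/f)|∂Z/∂n|:
V_g = 9.81 × 3.59×10⁻⁵ / 4.02×10⁻⁵ = 8.76 m/s
Converting: 8.76 m/s × 3.6 = 32 km/h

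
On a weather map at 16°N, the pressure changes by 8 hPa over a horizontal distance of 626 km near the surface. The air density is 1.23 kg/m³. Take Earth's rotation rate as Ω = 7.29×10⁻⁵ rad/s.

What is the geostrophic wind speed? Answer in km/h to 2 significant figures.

93 km/h

Coriolis parameter at 16°N:
f = 2Ω sin φ = 2 × 7.29×10⁻⁵ × sin 16° = 4.02×10⁻⁵ s⁻¹
Pressure gradient: |∂P/∂n| = 800 Pa / 626000 m = 1.28×10⁻³ Pa/m
Geostrophic balance (pressure-gradient force = Coriolis force):
V_g = (1/(fρ)) |∂P/∂n| = 1.28×10⁻³ / (4.02×10⁻⁵ × 1.23) = 25.9 m/s
Converting: 25.9 m/s × 3.6 = 93 km/h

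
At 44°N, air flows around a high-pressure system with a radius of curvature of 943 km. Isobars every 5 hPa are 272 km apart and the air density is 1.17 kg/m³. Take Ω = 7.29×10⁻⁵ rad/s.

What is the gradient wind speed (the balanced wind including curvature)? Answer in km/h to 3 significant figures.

70.2 km/h

Coriolis parameter at 44°N:
f = 2Ω sin φ = 2 × 7.29×10⁻⁵ × sin 44° = 1.01×10⁻⁴ s⁻¹
Pressure gradient: |∂P/∂n| = 500 Pa / 272000 m = 1.84×10⁻³ Pa/m
Geostrophic speed: V_g = |∂P/∂n|/(fρ) = 1.84×10⁻³/(1.01×10⁻⁴ × 1.17) = 15.5 m/s
Around a high, pressure-gradient force acts outward with centrifugal, so Coriolis balances both:
fV = (1/ρ)|∂P/∂n| + V²/R  →  V² − fR·V + fR·V_g = 0
With fR = 1.01×10⁻⁴ × 943×10³ m = 95.5 m/s:
V = [fR − √((fR)² − 4 fR V_g)]/2 = [95.5 − √(95.5² − 4×95.5×15.5)]/2 = 19.5 m/s
Supergeostrophic (V > V_g = 15.5 m/s), as expected around a high.
Converting: 19.5 m/s × 3.6 = 70.2 km/h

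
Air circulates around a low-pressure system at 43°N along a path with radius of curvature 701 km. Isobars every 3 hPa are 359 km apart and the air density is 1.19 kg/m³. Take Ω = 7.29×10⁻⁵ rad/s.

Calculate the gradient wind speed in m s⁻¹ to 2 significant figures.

Coriolis parameter at 43°N:
f = 2Ω sin φ = 2 × 7.29×10⁻⁵ × sin 43° = 9.94×10⁻⁵ s⁻¹
Pressure gradient: |∂P/∂n| = 300 Pa / 359000 m = 8.36×10⁻⁴ Pa/m
Geostrophic speed: V_g = |∂P/∂n|/(fρ) = 8.36×10⁻⁴/(9.94×10⁻⁵ × 1.19) = 7.06 m/s
Around a low, centrifugal force acts outward with Coriolis, so pressure-gradient force balances both:
(1/ρ)|∂P/∂n| = fV + V²/R  →  V² + fR·V − fR·V_g = 0
With fR = 9.94×10⁻⁵ × 701×10³ m = 69.7 m/s:
V = [−fR + √((fR)² + 4 fR V_g)]/2 = [−69.7 + √(69.7² + 4×69.7×7.06)]/2 = 6.46 m/s
Subgeostrophic (V < V_g = 7.06 m/s), as expected around a low.

6.5 m s⁻¹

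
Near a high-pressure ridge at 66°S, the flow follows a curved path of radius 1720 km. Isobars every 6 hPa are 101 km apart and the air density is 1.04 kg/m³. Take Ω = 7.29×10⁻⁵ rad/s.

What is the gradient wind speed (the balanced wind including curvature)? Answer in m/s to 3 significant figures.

57.1 m/s

Coriolis parameter at 66°S:
f = 2Ω sin φ = 2 × 7.29×10⁻⁵ × sin 66° = 1.33×10⁻⁴ s⁻¹
Pressure gradient: |∂P/∂n| = 600 Pa / 101000 m = 5.94×10⁻³ Pa/m
Geostrophic speed: V_g = |∂P/∂n|/(fρ) = 5.94×10⁻³/(1.33×10⁻⁴ × 1.04) = 42.9 m/s
Around a high, pressure-gradient force acts outward with centrifugal, so Coriolis balances both:
fV = (1/ρ)|∂P/∂n| + V²/R  →  V² − fR·V + fR·V_g = 0
With fR = 1.33×10⁻⁴ × 1720×10³ m = 229 m/s:
V = [fR − √((fR)² − 4 fR V_g)]/2 = [229 − √(229² − 4×229×42.9)]/2 = 57.1 m/s
Supergeostrophic (V > V_g = 42.9 m/s), as expected around a high.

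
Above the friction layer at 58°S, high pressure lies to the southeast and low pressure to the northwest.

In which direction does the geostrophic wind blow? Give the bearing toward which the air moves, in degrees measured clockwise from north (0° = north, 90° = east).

225°

The pressure-gradient force points toward the northwest (bearing 315°).
Geostrophic balance: in the Southern Hemisphere the Coriolis force deflects motion to the left, so the geostrophic wind blows 90° to the left of the pressure-gradient force (low pressure on the right).
Rotating 315° by 90° counterclockwise gives 225° — the wind blows toward the southwest.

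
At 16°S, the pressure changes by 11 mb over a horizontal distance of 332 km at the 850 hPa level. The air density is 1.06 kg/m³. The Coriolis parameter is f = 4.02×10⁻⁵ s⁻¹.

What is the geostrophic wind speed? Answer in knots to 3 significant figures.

Pressure gradient: |∂P/∂n| = 1100 Pa / 332000 m = 3.31×10⁻³ Pa/m
Geostrophic balance (pressure-gradient force = Coriolis force):
V_g = (1/(fρ)) |∂P/∂n| = 3.31×10⁻³ / (4.02×10⁻⁵ × 1.06) = 77.8 m/s
Converting: 77.8 m/s × 1.944 = 151 knots

151 knots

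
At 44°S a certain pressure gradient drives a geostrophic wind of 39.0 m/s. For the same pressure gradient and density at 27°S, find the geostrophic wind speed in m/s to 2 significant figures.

60 m/s

With the same pressure gradient and density, V_g ∝ 1/f ∝ 1/sin φ.
V₂ = V₁ · sin φ₁ / sin φ₂ = 39.0 × sin 44° / sin 27°
V₂ = 39.0 × 0.6947/0.4540 = 60 m/s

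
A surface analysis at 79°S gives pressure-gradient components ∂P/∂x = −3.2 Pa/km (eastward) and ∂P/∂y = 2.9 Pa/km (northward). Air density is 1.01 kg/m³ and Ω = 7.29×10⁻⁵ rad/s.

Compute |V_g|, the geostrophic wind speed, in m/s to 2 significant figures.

Coriolis parameter at 79°S:
f = 2Ω sin φ = 2 × 7.29×10⁻⁵ × sin 79° = 1.43×10⁻⁴ s⁻¹
In the Southern Hemisphere f is negative: f = −1.43×10⁻⁴ s⁻¹.
Component geostrophic relations (x east, y north):
u_g = −(1/(fρ)) ∂P/∂y,  v_g = (1/(fρ)) ∂P/∂x
u_g = −(2.9×10⁻³)/(−1.43×10⁻⁴ × 1.01) = 20.1 m/s;  v_g = (−3.2×10⁻³)/(−1.43×10⁻⁴ × 1.01) = 22.1 m/s
|V_g| = √(u_g² + v_g²) = 29.9 m/s

30 m/s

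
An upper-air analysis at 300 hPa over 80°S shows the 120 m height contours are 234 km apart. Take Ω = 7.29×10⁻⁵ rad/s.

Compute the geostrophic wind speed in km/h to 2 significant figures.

130 km/h

Coriolis parameter at 80°S:
f = 2Ω sin φ = 2 × 7.29×10⁻⁵ × sin 80° = 1.44×10⁻⁴ s⁻¹
Height gradient: |∂Z/∂n| = 120 m / 234000 m = 5.13×10⁻⁴
On a pressure surface, geostrophic balance gives V_g = (g/f)|∂Z/∂n|:
V_g = 9.81 × 5.13×10⁻⁴ / 1.44×10⁻⁴ = 35.0 m/s
Converting: 35.0 m/s × 3.6 = 130 km/h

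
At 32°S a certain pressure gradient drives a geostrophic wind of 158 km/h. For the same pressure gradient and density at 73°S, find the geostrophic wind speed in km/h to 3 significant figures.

With the same pressure gradient and density, V_g ∝ 1/f ∝ 1/sin φ.
V₂ = V₁ · sin φ₁ / sin φ₂ = 158 × sin 32° / sin 73°
V₂ = 158 × 0.5299/0.9563 = 87.6 km/h

87.6 km/h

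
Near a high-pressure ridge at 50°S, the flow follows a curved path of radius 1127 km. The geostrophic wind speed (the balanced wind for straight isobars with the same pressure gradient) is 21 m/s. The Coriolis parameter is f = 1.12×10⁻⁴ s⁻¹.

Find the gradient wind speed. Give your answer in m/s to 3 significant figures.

26.6 m/s

Around a high, pressure-gradient force acts outward with centrifugal, so Coriolis balances both:
fV = (1/ρ)|∂P/∂n| + V²/R  →  V² − fR·V + fR·V_g = 0
With fR = 1.12×10⁻⁴ × 1127×10³ m = 126 m/s:
V = [fR − √((fR)² − 4 fR V_g)]/2 = [126 − √(126² − 4×126×21)]/2 = 26.6 m/s
Supergeostrophic (V > V_g = 21 m/s), as expected around a high.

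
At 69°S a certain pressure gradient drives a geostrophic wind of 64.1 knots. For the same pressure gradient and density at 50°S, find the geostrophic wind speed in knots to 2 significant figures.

With the same pressure gradient and density, V_g ∝ 1/f ∝ 1/sin φ.
V₂ = V₁ · sin φ₁ / sin φ₂ = 64.1 × sin 69° / sin 50°
V₂ = 64.1 × 0.9336/0.7660 = 78 knots

78 knots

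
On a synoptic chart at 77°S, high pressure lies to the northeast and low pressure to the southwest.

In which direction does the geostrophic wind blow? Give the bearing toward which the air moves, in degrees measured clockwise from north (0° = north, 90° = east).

135°

The pressure-gradient force points toward the southwest (bearing 225°).
Geostrophic balance: in the Southern Hemisphere the Coriolis force deflects motion to the left, so the geostrophic wind blows 90° to the left of the pressure-gradient force (low pressure on the right).
Rotating 225° by 90° counterclockwise gives 135° — the wind blows toward the southeast.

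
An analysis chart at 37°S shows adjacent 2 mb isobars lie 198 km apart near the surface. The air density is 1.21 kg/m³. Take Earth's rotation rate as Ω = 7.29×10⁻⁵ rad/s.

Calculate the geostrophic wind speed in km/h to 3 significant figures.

Coriolis parameter at 37°S:
f = 2Ω sin φ = 2 × 7.29×10⁻⁵ × sin 37° = 8.77×10⁻⁵ s⁻¹
Pressure gradient: |∂P/∂n| = 200 Pa / 198000 m = 1.01×10⁻³ Pa/m
Geostrophic balance (pressure-gradient force = Coriolis force):
V_g = (1/(fρ)) |∂P/∂n| = 1.01×10⁻³ / (8.77×10⁻⁵ × 1.21) = 9.51 m/s
Converting: 9.51 m/s × 3.6 = 34.3 km/h

34.3 km/h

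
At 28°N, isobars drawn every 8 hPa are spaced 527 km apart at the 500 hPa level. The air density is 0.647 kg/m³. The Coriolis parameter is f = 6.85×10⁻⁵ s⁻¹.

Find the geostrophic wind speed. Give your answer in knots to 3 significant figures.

66.6 knots

Pressure gradient: |∂P/∂n| = 800 Pa / 527000 m = 1.52×10⁻³ Pa/m
Geostrophic balance (pressure-gradient force = Coriolis force):
V_g = (1/(fρ)) |∂P/∂n| = 1.52×10⁻³ / (6.85×10⁻⁵ × 0.647) = 34.3 m/s
Converting: 34.3 m/s × 1.944 = 66.6 knots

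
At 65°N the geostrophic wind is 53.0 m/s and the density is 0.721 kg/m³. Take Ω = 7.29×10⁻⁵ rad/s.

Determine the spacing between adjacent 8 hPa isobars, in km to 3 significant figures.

Coriolis parameter at 65°N:
f = 2Ω sin φ = 2 × 7.29×10⁻⁵ × sin 65° = 1.32×10⁻⁴ s⁻¹
Geostrophic balance rearranged: |∂P/∂n| = f ρ V_g
|∂P/∂n| = 1.32×10⁻⁴ × 0.721 × 53.0 = 5.05×10⁻³ Pa/m
Isobar spacing: Δn = ΔP/|∂P/∂n| = 800 Pa / 5.05×10⁻³ Pa/m = 158433 m ≈ 158 km

158 km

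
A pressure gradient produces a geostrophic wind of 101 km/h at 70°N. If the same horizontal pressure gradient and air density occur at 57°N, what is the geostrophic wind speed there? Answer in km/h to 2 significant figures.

With the same pressure gradient and density, V_g ∝ 1/f ∝ 1/sin φ.
V₂ = V₁ · sin φ₁ / sin φ₂ = 101 × sin 70° / sin 57°
V₂ = 101 × 0.9397/0.8387 = 110 km/h

110 km/h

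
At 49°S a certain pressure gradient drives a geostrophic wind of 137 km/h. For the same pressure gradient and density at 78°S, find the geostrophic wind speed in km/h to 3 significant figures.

106 km/h

With the same pressure gradient and density, V_g ∝ 1/f ∝ 1/sin φ.
V₂ = V₁ · sin φ₁ / sin φ₂ = 137 × sin 49° / sin 78°
V₂ = 137 × 0.7547/0.9781 = 106 km/h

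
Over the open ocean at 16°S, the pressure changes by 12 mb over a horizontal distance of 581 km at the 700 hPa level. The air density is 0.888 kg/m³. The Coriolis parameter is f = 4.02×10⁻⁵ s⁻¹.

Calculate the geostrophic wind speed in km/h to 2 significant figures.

Pressure gradient: |∂P/∂n| = 1200 Pa / 581000 m = 2.07×10⁻³ Pa/m
Geostrophic balance (pressure-gradient force = Coriolis force):
V_g = (1/(fρ)) |∂P/∂n| = 2.07×10⁻³ / (4.02×10⁻⁵ × 0.888) = 57.9 m/s
Converting: 57.9 m/s × 3.6 = 210 km/h

210 km/h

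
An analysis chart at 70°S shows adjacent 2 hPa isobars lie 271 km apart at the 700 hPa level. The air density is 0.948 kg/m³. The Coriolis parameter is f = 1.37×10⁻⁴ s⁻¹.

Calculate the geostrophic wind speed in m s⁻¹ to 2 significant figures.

Pressure gradient: |∂P/∂n| = 200 Pa / 271000 m = 7.38×10⁻⁴ Pa/m
Geostrophic balance (pressure-gradient force = Coriolis force):
V_g = (1/(fρ)) |∂P/∂n| = 7.38×10⁻⁴ / (1.37×10⁻⁴ × 0.948) = 5.68 m/s

5.7 m s⁻¹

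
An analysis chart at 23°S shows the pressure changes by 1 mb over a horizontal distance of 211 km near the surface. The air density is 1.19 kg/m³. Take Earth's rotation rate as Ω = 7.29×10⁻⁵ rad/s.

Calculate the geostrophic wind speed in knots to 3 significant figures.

Coriolis parameter at 23°S:
f = 2Ω sin φ = 2 × 7.29×10⁻⁵ × sin 23° = 5.70×10⁻⁵ s⁻¹
Pressure gradient: |∂P/∂n| = 100 Pa / 211000 m = 4.74×10⁻⁴ Pa/m
Geostrophic balance (pressure-gradient force = Coriolis force):
V_g = (1/(fρ)) |∂P/∂n| = 4.74×10⁻⁴ / (5.70×10⁻⁵ × 1.19) = 6.99 m/s
Converting: 6.99 m/s × 1.944 = 13.6 knots

13.6 knots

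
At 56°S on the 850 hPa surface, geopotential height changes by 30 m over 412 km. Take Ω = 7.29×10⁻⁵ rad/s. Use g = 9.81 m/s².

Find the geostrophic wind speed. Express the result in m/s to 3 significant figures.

Coriolis parameter at 56°S:
f = 2Ω sin φ = 2 × 7.29×10⁻⁵ × sin 56° = 1.21×10⁻⁴ s⁻¹
Height gradient: |∂Z/∂n| = 30 m / 412000 m = 7.28×10⁻⁵
On a pressure surface, geostrophic balance gives V_g = (g/f)|∂Z/∂n|:
V_g = 9.81 × 7.28×10⁻⁵ / 1.21×10⁻⁴ = 5.91 m/s

5.91 m/s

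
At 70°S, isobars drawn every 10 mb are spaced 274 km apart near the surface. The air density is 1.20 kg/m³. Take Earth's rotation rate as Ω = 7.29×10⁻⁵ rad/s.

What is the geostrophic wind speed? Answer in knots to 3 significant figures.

43.2 knots

Coriolis parameter at 70°S:
f = 2Ω sin φ = 2 × 7.29×10⁻⁵ × sin 70° = 1.37×10⁻⁴ s⁻¹
Pressure gradient: |∂P/∂n| = 1000 Pa / 274000 m = 3.65×10⁻³ Pa/m
Geostrophic balance (pressure-gradient force = Coriolis force):
V_g = (1/(fρ)) |∂P/∂n| = 3.65×10⁻³ / (1.37×10⁻⁴ × 1.20) = 22.2 m/s
Converting: 22.2 m/s × 1.944 = 43.2 knots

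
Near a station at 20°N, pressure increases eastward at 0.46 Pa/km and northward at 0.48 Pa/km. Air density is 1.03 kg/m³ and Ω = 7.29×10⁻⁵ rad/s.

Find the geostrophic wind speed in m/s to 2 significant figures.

Coriolis parameter at 20°N:
f = 2Ω sin φ = 2 × 7.29×10⁻⁵ × sin 20° = 4.99×10⁻⁵ s⁻¹
Component geostrophic relations (x east, y north):
u_g = −(1/(fρ)) ∂P/∂y,  v_g = (1/(fρ)) ∂P/∂x
u_g = −(0.48×10⁻³)/(4.99×10⁻⁵ × 1.03) = −9.35 m/s;  v_g = (0.46×10⁻³)/(4.99×10⁻⁵ × 1.03) = 8.96 m/s
|V_g| = √(u_g² + v_g²) = 12.9 m/s

13 m/s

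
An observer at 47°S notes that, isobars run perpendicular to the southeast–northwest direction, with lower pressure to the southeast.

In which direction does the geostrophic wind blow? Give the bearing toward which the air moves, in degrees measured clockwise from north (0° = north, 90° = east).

The pressure-gradient force points toward the southeast (bearing 135°).
Geostrophic balance: in the Southern Hemisphere the Coriolis force deflects motion to the left, so the geostrophic wind blows 90° to the left of the pressure-gradient force (low pressure on the right).
Rotating 135° by 90° counterclockwise gives 045° — the wind blows toward the northeast.

045°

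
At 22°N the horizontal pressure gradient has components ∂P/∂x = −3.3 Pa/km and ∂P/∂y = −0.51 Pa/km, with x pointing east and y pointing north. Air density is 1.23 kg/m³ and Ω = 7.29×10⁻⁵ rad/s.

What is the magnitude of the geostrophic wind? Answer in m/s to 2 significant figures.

Coriolis parameter at 22°N:
f = 2Ω sin φ = 2 × 7.29×10⁻⁵ × sin 22° = 5.46×10⁻⁵ s⁻¹
Component geostrophic relations (x east, y north):
u_g = −(1/(fρ)) ∂P/∂y,  v_g = (1/(fρ)) ∂P/∂x
u_g = −(−0.51×10⁻³)/(5.46×10⁻⁵ × 1.23) = 7.59 m/s;  v_g = (−3.3×10⁻³)/(5.46×10⁻⁵ × 1.23) = −49.1 m/s
|V_g| = √(u_g² + v_g²) = 49.7 m/s

50 m/s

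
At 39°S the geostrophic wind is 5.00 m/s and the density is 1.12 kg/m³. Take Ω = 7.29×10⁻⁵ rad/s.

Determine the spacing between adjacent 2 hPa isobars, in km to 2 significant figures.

390 km

Coriolis parameter at 39°S:
f = 2Ω sin φ = 2 × 7.29×10⁻⁵ × sin 39° = 9.18×10⁻⁵ s⁻¹
Geostrophic balance rearranged: |∂P/∂n| = f ρ V_g
|∂P/∂n| = 9.18×10⁻⁵ × 1.12 × 5.00 = 5.14×10⁻⁴ Pa/m
Isobar spacing: Δn = ΔP/|∂P/∂n| = 200 Pa / 5.14×10⁻⁴ Pa/m = 389236 m ≈ 390 km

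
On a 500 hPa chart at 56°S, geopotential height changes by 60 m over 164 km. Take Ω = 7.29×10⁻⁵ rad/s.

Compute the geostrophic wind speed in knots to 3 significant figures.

Coriolis parameter at 56°S:
f = 2Ω sin φ = 2 × 7.29×10⁻⁵ × sin 56° = 1.21×10⁻⁴ s⁻¹
Height gradient: |∂Z/∂n| = 60 m / 164000 m = 3.66×10⁻⁴
On a pressure surface, geostrophic balance gives V_g = (g/f)|∂Z/∂n|:
V_g = 9.81 × 3.66×10⁻⁴ / 1.21×10⁻⁴ = 29.7 m/s
Converting: 29.7 m/s × 1.944 = 57.7 knots

57.7 knots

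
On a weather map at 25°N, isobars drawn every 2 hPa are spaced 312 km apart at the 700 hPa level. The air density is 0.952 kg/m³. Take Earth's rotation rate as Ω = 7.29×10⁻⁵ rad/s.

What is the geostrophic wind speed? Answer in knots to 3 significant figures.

Coriolis parameter at 25°N:
f = 2Ω sin φ = 2 × 7.29×10⁻⁵ × sin 25° = 6.16×10⁻⁵ s⁻¹
Pressure gradient: |∂P/∂n| = 200 Pa / 312000 m = 6.41×10⁻⁴ Pa/m
Geostrophic balance (pressure-gradient force = Coriolis force):
V_g = (1/(fρ)) |∂P/∂n| = 6.41×10⁻⁴ / (6.16×10⁻⁵ × 0.952) = 10.9 m/s
Converting: 10.9 m/s × 1.944 = 21.2 knots

21.2 knots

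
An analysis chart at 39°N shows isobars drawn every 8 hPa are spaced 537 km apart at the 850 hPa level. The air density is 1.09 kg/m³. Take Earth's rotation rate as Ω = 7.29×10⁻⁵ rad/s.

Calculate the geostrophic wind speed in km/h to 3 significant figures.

53.6 km/h

Coriolis parameter at 39°N:
f = 2Ω sin φ = 2 × 7.29×10⁻⁵ × sin 39° = 9.18×10⁻⁵ s⁻¹
Pressure gradient: |∂P/∂n| = 800 Pa / 537000 m = 1.49×10⁻³ Pa/m
Geostrophic balance (pressure-gradient force = Coriolis force):
V_g = (1/(fρ)) |∂P/∂n| = 1.49×10⁻³ / (9.18×10⁻⁵ × 1.09) = 14.9 m/s
Converting: 14.9 m/s × 3.6 = 53.6 km/h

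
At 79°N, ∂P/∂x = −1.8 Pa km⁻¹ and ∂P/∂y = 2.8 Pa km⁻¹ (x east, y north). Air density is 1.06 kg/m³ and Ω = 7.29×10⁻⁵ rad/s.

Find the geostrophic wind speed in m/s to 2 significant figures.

Coriolis parameter at 79°N:
f = 2Ω sin φ = 2 × 7.29×10⁻⁵ × sin 79° = 1.43×10⁻⁴ s⁻¹
Component geostrophic relations (x east, y north):
u_g = −(1/(fρ)) ∂P/∂y,  v_g = (1/(fρ)) ∂P/∂x
u_g = −(2.8×10⁻³)/(1.43×10⁻⁴ × 1.06) = −18.5 m/s;  v_g = (−1.8×10⁻³)/(1.43×10⁻⁴ × 1.06) = −11.9 m/s
|V_g| = √(u_g² + v_g²) = 21.9 m/s

22 m/s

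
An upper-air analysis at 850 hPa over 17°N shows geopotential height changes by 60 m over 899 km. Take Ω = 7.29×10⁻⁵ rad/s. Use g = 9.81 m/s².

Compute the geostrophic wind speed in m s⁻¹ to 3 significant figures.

Coriolis parameter at 17°N:
f = 2Ω sin φ = 2 × 7.29×10⁻⁵ × sin 17° = 4.26×10⁻⁵ s⁻¹
Height gradient: |∂Z/∂n| = 60 m / 899000 m = 6.67×10⁻⁵
On a pressure surface, geostrophic balance gives V_g = (g/f)|∂Z/∂n|:
V_g = 9.81 × 6.67×10⁻⁵ / 4.26×10⁻⁵ = 15.4 m/s

15.4 m s⁻¹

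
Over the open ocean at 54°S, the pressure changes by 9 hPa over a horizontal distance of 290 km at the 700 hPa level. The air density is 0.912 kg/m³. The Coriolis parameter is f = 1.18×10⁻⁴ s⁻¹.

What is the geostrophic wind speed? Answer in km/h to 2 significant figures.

100 km/h

Pressure gradient: |∂P/∂n| = 900 Pa / 290000 m = 3.10×10⁻³ Pa/m
Geostrophic balance (pressure-gradient force = Coriolis force):
V_g = (1/(fρ)) |∂P/∂n| = 3.10×10⁻³ / (1.18×10⁻⁴ × 0.912) = 28.8 m/s
Converting: 28.8 m/s × 3.6 = 100 km/h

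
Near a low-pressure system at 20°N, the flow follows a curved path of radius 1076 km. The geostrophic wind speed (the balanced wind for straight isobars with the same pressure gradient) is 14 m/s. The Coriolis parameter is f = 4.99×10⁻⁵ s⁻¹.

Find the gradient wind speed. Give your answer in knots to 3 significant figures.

Around a low, centrifugal force acts outward with Coriolis, so pressure-gradient force balances both:
(1/ρ)|∂P/∂n| = fV + V²/R  →  V² + fR·V − fR·V_g = 0
With fR = 4.99×10⁻⁵ × 1076×10³ m = 53.7 m/s:
V = [−fR + √((fR)² + 4 fR V_g)]/2 = [−53.7 + √(53.7² + 4×53.7×14)]/2 = 11.5 m/s
Subgeostrophic (V < V_g = 14 m/s), as expected around a low.
Converting: 11.5 m/s × 1.944 = 22.4 knots

22.4 knots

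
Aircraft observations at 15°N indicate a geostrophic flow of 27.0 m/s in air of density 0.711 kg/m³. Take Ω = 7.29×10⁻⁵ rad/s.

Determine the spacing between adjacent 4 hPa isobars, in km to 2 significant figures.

Coriolis parameter at 15°N:
f = 2Ω sin φ = 2 × 7.29×10⁻⁵ × sin 15° = 3.77×10⁻⁵ s⁻¹
Geostrophic balance rearranged: |∂P/∂n| = f ρ V_g
|∂P/∂n| = 3.77×10⁻⁵ × 0.711 × 27.0 = 7.24×10⁻⁴ Pa/m
Isobar spacing: Δn = ΔP/|∂P/∂n| = 400 Pa / 7.24×10⁻⁴ Pa/m = 552170 m ≈ 550 km

550 km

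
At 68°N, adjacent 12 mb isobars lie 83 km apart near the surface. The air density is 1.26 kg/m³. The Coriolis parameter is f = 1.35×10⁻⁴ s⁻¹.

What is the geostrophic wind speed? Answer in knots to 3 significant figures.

165 knots

Pressure gradient: |∂P/∂n| = 1200 Pa / 83000 m = 1.45×10⁻² Pa/m
Geostrophic balance (pressure-gradient force = Coriolis force):
V_g = (1/(fρ)) |∂P/∂n| = 1.45×10⁻² / (1.35×10⁻⁴ × 1.26) = 85.0 m/s
Converting: 85.0 m/s × 1.944 = 165 knots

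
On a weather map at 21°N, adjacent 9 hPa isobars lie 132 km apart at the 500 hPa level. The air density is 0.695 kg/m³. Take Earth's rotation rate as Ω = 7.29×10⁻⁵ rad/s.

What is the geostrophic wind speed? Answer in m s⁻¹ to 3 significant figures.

Coriolis parameter at 21°N:
f = 2Ω sin φ = 2 × 7.29×10⁻⁵ × sin 21° = 5.23×10⁻⁵ s⁻¹
Pressure gradient: |∂P/∂n| = 900 Pa / 132000 m = 6.82×10⁻³ Pa/m
Geostrophic balance (pressure-gradient force = Coriolis force):
V_g = (1/(fρ)) |∂P/∂n| = 6.82×10⁻³ / (5.23×10⁻⁵ × 0.695) = 188 m/s

188 m s⁻¹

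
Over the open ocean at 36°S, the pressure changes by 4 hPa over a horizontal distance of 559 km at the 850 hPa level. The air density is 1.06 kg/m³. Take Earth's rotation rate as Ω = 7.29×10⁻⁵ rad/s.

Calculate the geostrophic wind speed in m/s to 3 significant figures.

7.88 m/s

Coriolis parameter at 36°S:
f = 2Ω sin φ = 2 × 7.29×10⁻⁵ × sin 36° = 8.57×10⁻⁵ s⁻¹
Pressure gradient: |∂P/∂n| = 400 Pa / 559000 m = 7.16×10⁻⁴ Pa/m
Geostrophic balance (pressure-gradient force = Coriolis force):
V_g = (1/(fρ)) |∂P/∂n| = 7.16×10⁻⁴ / (8.57×10⁻⁵ × 1.06) = 7.88 m/s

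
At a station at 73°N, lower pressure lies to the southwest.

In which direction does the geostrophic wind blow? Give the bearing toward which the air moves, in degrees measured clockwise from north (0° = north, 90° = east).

The pressure-gradient force points toward the southwest (bearing 225°).
Geostrophic balance: in the Northern Hemisphere the Coriolis force deflects motion to the right, so the geostrophic wind blows 90° to the right of the pressure-gradient force (low pressure on the left).
Rotating 225° by 90° clockwise gives 315° — the wind blows toward the northwest.

315°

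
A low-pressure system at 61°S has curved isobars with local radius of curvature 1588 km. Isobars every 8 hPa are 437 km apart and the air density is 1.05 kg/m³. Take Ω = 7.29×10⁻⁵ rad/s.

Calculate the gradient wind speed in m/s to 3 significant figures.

12.9 m/s

Coriolis parameter at 61°S:
f = 2Ω sin φ = 2 × 7.29×10⁻⁵ × sin 61° = 1.28×10⁻⁴ s⁻¹
Pressure gradient: |∂P/∂n| = 800 Pa / 437000 m = 1.83×10⁻³ Pa/m
Geostrophic speed: V_g = |∂P/∂n|/(fρ) = 1.83×10⁻³/(1.28×10⁻⁴ × 1.05) = 13.7 m/s
Around a low, centrifugal force acts outward with Coriolis, so pressure-gradient force balances both:
(1/ρ)|∂P/∂n| = fV + V²/R  →  V² + fR·V − fR·V_g = 0
With fR = 1.28×10⁻⁴ × 1588×10³ m = 203 m/s:
V = [−fR + √((fR)² + 4 fR V_g)]/2 = [−203 + √(203² + 4×203×13.7)]/2 = 12.9 m/s
Subgeostrophic (V < V_g = 13.7 m/s), as expected around a low.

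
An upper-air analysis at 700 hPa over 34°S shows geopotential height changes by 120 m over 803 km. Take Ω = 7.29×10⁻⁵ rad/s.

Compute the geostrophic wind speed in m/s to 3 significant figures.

Coriolis parameter at 34°S:
f = 2Ω sin φ = 2 × 7.29×10⁻⁵ × sin 34° = 8.15×10⁻⁵ s⁻¹
Height gradient: |∂Z/∂n| = 120 m / 803000 m = 1.49×10⁻⁴
On a pressure surface, geostrophic balance gives V_g = (g/f)|∂Z/∂n|:
V_g = 9.81 × 1.49×10⁻⁴ / 8.15×10⁻⁵ = 18.0 m/s

18.0 m/s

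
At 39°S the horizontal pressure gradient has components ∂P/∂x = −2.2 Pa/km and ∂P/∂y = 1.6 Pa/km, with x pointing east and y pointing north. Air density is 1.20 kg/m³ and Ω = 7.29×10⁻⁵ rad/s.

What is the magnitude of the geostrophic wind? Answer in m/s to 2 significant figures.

25 m/s

Coriolis parameter at 39°S:
f = 2Ω sin φ = 2 × 7.29×10⁻⁵ × sin 39° = 9.18×10⁻⁵ s⁻¹
In the Southern Hemisphere f is negative: f = −9.18×10⁻⁵ s⁻¹.
Component geostrophic relations (x east, y north):
u_g = −(1/(fρ)) ∂P/∂y,  v_g = (1/(fρ)) ∂P/∂x
u_g = −(1.6×10⁻³)/(−9.18×10⁻⁵ × 1.20) = 14.5 m/s;  v_g = (−2.2×10⁻³)/(−9.18×10⁻⁵ × 1.20) = 20.0 m/s
|V_g| = √(u_g² + v_g²) = 24.7 m/s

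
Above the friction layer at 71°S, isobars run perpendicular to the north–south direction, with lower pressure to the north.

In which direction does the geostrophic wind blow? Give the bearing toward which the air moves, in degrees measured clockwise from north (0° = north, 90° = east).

The pressure-gradient force points toward the north (bearing 000°).
Geostrophic balance: in the Southern Hemisphere the Coriolis force deflects motion to the left, so the geostrophic wind blows 90° to the left of the pressure-gradient force (low pressure on the right).
Rotating 000° by 90° counterclockwise gives 270° — the wind blows toward the west.

270°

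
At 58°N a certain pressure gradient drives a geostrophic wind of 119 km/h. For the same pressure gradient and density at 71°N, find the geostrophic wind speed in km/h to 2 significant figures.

110 km/h

With the same pressure gradient and density, V_g ∝ 1/f ∝ 1/sin φ.
V₂ = V₁ · sin φ₁ / sin φ₂ = 119 × sin 58° / sin 71°
V₂ = 119 × 0.8480/0.9455 = 110 km/h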